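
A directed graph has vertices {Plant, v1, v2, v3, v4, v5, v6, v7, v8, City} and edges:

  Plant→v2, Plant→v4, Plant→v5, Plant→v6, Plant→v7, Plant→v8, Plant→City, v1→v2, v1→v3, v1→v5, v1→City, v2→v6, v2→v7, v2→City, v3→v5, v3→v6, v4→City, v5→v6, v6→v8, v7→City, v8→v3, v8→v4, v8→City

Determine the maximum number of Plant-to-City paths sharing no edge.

5

Assign every edge capacity 1; by Menger, the answer equals the max flow.
Path Plant→City (+1); total 1.
Path Plant→v2→City (+1); total 2.
Path Plant→v4→City (+1); total 3.
Path Plant→v7→City (+1); total 4.
Path Plant→v8→City (+1); total 5.
No residual Plant→City path; max flow = 5.
Certifying cut of size 5: {Plant→City, Plant→v2, Plant→v7, v4→City, v8→City}.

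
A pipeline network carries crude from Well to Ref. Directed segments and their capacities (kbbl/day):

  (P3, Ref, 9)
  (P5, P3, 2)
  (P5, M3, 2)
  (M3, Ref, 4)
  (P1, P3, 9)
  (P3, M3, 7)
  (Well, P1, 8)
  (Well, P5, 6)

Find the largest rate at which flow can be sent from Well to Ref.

12

Augment Well→P5→P3→Ref: bottleneck 2, flow now 2.
Augment Well→P5→M3→Ref: bottleneck 2, flow now 4.
Augment Well→P1→P3→Ref: bottleneck 7, flow now 11.
Augment Well→P1→P3→M3→Ref: bottleneck 1, flow now 12.
No augmenting path remains; maximum flow = 12.
In the residual graph, reachable from Well: {Well, P5}.
Min-cut edges: Well→P1 (8), P5→P3 (2), P5→M3 (2); capacity 8 + 2 + 2 = 12.
This cut is saturated, so no flow can exceed 12.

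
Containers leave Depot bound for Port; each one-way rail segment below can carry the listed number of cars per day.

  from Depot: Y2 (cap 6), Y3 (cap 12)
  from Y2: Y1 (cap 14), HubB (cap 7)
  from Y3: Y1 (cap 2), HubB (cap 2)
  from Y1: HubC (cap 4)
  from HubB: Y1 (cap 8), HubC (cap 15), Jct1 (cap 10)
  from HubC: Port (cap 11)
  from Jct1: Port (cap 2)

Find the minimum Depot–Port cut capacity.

10

Augment Depot→Y2→Y1→HubC→Port: bottleneck 4, flow now 4.
Augment Depot→Y2→HubB→HubC→Port: bottleneck 2, flow now 6.
Augment Depot→Y3→HubB→HubC→Port: bottleneck 2, flow now 8.
Augment Depot→Y3→Y1→Y2→HubB→HubC→Port: bottleneck 2, flow now 10. (uses reverse residual edge)
No augmenting path remains; maximum flow = 10.
By max-flow min-cut, the minimum cut capacity equals the max flow.
In the residual graph, reachable from Depot: {Depot, Y3}.
Min-cut edges: Depot→Y2 (6), Y3→Y1 (2), Y3→HubB (2); capacity 6 + 2 + 2 = 10.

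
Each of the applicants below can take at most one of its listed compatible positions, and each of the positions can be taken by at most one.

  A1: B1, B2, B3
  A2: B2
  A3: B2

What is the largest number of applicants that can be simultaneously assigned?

2

Unit-capacity flow: source→left, listed edges, right→sink; max matching = max flow.
Augmenting path A1→B1 (+1); matched 1.
Augmenting path A2→B2 (+1); matched 2.
No augmenting path remains; maximum matching = 2.
König certificate: {A1, B2} is a vertex cover of size 2 (every listed pair touches it), so no matching can be larger.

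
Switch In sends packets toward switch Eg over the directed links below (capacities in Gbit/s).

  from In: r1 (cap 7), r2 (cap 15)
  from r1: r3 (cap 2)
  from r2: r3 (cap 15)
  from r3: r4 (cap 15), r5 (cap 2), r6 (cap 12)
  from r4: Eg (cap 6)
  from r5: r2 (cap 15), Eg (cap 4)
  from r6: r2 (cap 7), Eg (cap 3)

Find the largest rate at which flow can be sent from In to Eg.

Augment In→r1→r3→r4→Eg: bottleneck 2, flow now 2.
Augment In→r2→r3→r4→Eg: bottleneck 4, flow now 6.
Augment In→r2→r3→r5→Eg: bottleneck 2, flow now 8.
Augment In→r2→r3→r6→Eg: bottleneck 3, flow now 11.
No augmenting path remains; maximum flow = 11.
In the residual graph, reachable from In: {In, r1, r2, r3, r4, r6}.
Min-cut edges: r3→r5 (2), r4→Eg (6), r6→Eg (3); capacity 2 + 6 + 3 = 11.
This cut is saturated, so no flow can exceed 11.

11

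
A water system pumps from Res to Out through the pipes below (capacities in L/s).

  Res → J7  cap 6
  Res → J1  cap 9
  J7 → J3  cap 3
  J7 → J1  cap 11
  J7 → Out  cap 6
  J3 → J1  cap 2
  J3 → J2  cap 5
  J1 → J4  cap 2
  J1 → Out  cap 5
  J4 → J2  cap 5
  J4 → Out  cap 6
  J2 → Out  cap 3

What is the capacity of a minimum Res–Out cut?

Augment Res→J7→Out: bottleneck 6, flow now 6.
Augment Res→J1→Out: bottleneck 5, flow now 11.
Augment Res→J1→J4→Out: bottleneck 2, flow now 13.
No augmenting path remains; maximum flow = 13.
By max-flow min-cut, the minimum cut capacity equals the max flow.
In the residual graph, reachable from Res: {Res, J1}.
Min-cut edges: Res→J7 (6), J1→J4 (2), J1→Out (5); capacity 6 + 2 + 5 = 13.

13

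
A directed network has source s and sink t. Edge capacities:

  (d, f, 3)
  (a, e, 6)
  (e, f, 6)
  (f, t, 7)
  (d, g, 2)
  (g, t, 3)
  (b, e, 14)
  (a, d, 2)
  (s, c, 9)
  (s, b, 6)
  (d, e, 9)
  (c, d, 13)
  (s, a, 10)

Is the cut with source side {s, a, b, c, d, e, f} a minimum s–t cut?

Given cut capacity: 2 + 7 = 9.
Augment s→a→d→f→t: bottleneck 2, flow now 2.
Augment s→a→e→f→t: bottleneck 5, flow now 7.
Augment s→c→d→g→t: bottleneck 2, flow now 9.
No augmenting path remains; maximum flow = 9.
Cut capacity 9 equals the max flow, so it is a minimum cut.

Yes — it is a minimum cut (capacity 9).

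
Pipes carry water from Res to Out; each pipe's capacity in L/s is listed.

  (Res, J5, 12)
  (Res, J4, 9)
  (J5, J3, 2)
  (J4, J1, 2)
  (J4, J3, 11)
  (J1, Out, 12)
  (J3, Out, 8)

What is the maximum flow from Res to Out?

10

Augment Res→J5→J3→Out: bottleneck 2, flow now 2.
Augment Res→J4→J1→Out: bottleneck 2, flow now 4.
Augment Res→J4→J3→Out: bottleneck 6, flow now 10.
No augmenting path remains; maximum flow = 10.
In the residual graph, reachable from Res: {Res, J5, J4, J3}.
Min-cut edges: J4→J1 (2), J3→Out (8); capacity 2 + 8 = 10.
This cut is saturated, so no flow can exceed 10.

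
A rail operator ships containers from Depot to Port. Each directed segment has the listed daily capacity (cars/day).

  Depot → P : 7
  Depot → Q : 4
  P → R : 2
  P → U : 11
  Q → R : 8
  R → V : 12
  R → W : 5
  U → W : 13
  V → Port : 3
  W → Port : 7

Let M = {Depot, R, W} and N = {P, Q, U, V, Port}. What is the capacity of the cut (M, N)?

30

Edges leaving {Depot, R, W}: Depot→P (7), Depot→Q (4), R→V (12), W→Port (7).
Cut capacity = 7 + 4 + 12 + 7 = 30.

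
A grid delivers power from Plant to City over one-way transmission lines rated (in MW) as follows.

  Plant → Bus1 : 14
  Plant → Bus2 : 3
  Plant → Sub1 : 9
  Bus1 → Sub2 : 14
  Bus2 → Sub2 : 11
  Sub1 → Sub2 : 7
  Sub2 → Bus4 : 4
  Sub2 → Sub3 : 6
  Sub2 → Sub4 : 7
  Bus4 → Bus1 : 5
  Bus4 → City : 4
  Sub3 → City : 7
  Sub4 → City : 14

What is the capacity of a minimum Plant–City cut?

17

Augment Plant→Bus1→Sub2→Bus4→City: bottleneck 4, flow now 4.
Augment Plant→Bus1→Sub2→Sub3→City: bottleneck 6, flow now 10.
Augment Plant→Bus1→Sub2→Sub4→City: bottleneck 4, flow now 14.
Augment Plant→Bus2→Sub2→Sub4→City: bottleneck 3, flow now 17.
No augmenting path remains; maximum flow = 17.
By max-flow min-cut, the minimum cut capacity equals the max flow.
In the residual graph, reachable from Plant: {Plant, Bus1, Bus2, Sub1, Sub2}.
Min-cut edges: Sub2→Bus4 (4), Sub2→Sub3 (6), Sub2→Sub4 (7); capacity 4 + 6 + 7 = 17.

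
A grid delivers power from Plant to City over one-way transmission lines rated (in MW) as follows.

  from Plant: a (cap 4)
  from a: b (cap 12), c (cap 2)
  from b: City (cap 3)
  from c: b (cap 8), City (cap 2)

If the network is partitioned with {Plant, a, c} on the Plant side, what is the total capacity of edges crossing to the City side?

Edges leaving {Plant, a, c}: a→b (12), c→b (8), c→City (2).
Cut capacity = 12 + 8 + 2 = 22.

22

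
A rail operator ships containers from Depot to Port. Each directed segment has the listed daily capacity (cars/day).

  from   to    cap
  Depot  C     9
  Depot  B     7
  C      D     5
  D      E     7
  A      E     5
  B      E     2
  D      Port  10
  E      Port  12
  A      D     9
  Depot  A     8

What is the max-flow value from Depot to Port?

15

Augment Depot→A→D→Port: bottleneck 8, flow now 8.
Augment Depot→B→E→Port: bottleneck 2, flow now 10.
Augment Depot→C→D→Port: bottleneck 2, flow now 12.
Augment Depot→C→D→E→Port: bottleneck 3, flow now 15.
No augmenting path remains; maximum flow = 15.
In the residual graph, reachable from Depot: {Depot, B, C}.
Min-cut edges: Depot→A (8), B→E (2), C→D (5); capacity 8 + 2 + 5 = 15.
This cut is saturated, so no flow can exceed 15.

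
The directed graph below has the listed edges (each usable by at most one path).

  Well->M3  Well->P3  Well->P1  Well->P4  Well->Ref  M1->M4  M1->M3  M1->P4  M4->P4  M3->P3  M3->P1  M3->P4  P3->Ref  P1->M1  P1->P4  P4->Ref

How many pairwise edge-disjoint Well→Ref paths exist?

3

Assign every edge capacity 1; by Menger, the answer equals the max flow.
Path Well→Ref (+1); total 1.
Path Well→P3→Ref (+1); total 2.
Path Well→P4→Ref (+1); total 3.
No residual Well→Ref path; max flow = 3.
Certifying cut of size 3: {P3→Ref, P4→Ref, Well→Ref}.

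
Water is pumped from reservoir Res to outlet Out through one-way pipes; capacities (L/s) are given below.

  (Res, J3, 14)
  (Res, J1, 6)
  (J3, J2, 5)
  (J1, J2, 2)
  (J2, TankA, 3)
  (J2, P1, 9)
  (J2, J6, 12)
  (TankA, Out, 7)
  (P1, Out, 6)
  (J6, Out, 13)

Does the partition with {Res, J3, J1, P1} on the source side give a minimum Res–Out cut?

Given cut capacity: 5 + 2 + 6 = 13.
Augment Res→J3→J2→TankA→Out: bottleneck 3, flow now 3.
Augment Res→J3→J2→P1→Out: bottleneck 2, flow now 5.
Augment Res→J1→J2→P1→Out: bottleneck 2, flow now 7.
No augmenting path remains; maximum flow = 7.
In the residual graph, reachable from Res: {Res, J3, J1}.
Min-cut edges: J3→J2 (5), J1→J2 (2); capacity 5 + 2 = 7.
Cut capacity 13 exceeds the max flow 7, so it is not minimum.

No — its capacity is 13, but the minimum cut has capacity 7.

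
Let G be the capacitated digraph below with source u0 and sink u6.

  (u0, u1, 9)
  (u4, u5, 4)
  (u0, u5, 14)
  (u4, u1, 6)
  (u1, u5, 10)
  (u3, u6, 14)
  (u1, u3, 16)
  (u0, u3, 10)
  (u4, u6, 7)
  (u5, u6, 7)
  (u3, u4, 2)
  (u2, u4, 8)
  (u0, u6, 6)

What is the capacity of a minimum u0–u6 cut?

29

Augment u0→u6: bottleneck 6, flow now 6.
Augment u0→u3→u6: bottleneck 10, flow now 16.
Augment u0→u5→u6: bottleneck 7, flow now 23.
Augment u0→u1→u3→u6: bottleneck 4, flow now 27.
Augment u0→u1→u3→u4→u6: bottleneck 2, flow now 29.
No augmenting path remains; maximum flow = 29.
By max-flow min-cut, the minimum cut capacity equals the max flow.
In the residual graph, reachable from u0: {u0, u1, u3, u5}.
Min-cut edges: u0→u6 (6), u3→u4 (2), u3→u6 (14), u5→u6 (7); capacity 6 + 2 + 14 + 7 = 29.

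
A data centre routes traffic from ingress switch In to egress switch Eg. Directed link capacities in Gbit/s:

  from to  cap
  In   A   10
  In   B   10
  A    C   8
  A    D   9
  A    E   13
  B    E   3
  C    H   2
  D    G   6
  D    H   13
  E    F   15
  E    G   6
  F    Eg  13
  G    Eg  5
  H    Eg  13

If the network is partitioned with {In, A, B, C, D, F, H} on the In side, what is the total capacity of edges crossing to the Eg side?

48

Edges leaving {In, A, B, C, D, F, H}: A→E (13), B→E (3), D→G (6), F→Eg (13), H→Eg (13).
Cut capacity = 13 + 3 + 6 + 13 + 13 = 48.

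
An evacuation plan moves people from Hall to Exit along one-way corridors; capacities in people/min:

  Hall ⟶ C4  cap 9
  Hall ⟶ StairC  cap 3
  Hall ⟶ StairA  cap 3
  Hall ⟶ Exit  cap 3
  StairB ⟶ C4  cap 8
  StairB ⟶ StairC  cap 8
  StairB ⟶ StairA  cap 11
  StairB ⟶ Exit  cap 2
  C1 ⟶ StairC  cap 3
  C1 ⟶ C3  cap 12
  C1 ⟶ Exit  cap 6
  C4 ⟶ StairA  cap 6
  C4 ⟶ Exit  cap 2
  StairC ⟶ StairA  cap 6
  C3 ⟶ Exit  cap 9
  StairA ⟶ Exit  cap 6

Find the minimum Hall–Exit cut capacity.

Augment Hall→Exit: bottleneck 3, flow now 3.
Augment Hall→C4→Exit: bottleneck 2, flow now 5.
Augment Hall→StairA→Exit: bottleneck 3, flow now 8.
Augment Hall→C4→StairA→Exit: bottleneck 3, flow now 11.
No augmenting path remains; maximum flow = 11.
By max-flow min-cut, the minimum cut capacity equals the max flow.
In the residual graph, reachable from Hall: {Hall, C4, StairC, StairA}.
Min-cut edges: Hall→Exit (3), C4→Exit (2), StairA→Exit (6); capacity 3 + 2 + 6 = 11.

11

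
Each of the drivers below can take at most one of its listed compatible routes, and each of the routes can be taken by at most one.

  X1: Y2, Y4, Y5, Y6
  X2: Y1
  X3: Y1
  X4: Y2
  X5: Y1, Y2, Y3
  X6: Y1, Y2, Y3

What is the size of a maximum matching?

Unit-capacity flow: source→left, listed edges, right→sink; max matching = max flow.
Augmenting path X1→Y2 (+1); matched 1.
Augmenting path X2→Y1 (+1); matched 2.
Augmenting path X5→Y3 (+1); matched 3.
Augmenting path X4→Y2→X1→Y4 (+1); matched 4.
No augmenting path remains; maximum matching = 4.
König certificate: {X1, Y1, Y2, Y3} is a vertex cover of size 4 (every listed pair touches it), so no matching can be larger.

4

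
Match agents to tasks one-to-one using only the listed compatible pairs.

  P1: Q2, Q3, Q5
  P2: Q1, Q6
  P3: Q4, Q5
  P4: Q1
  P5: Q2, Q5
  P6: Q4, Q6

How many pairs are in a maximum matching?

6

Unit-capacity flow: source→left, listed edges, right→sink; max matching = max flow.
Augmenting path P1→Q2 (+1); matched 1.
Augmenting path P2→Q1 (+1); matched 2.
Augmenting path P3→Q4 (+1); matched 3.
Augmenting path P5→Q5 (+1); matched 4.
Augmenting path P6→Q6 (+1); matched 5.
Augmenting path P4→Q1→P2→Q6→P6→Q4→P3→Q5→P5→Q2→P1→Q3 (+1); matched 6.
No augmenting path remains; maximum matching = 6.
König certificate: {P1, P2, P3, P4, P5, P6} is a vertex cover of size 6 (every listed pair touches it), so no matching can be larger.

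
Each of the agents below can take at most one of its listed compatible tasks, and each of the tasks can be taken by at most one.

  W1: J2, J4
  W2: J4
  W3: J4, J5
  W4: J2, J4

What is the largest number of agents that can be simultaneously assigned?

Unit-capacity flow: source→left, listed edges, right→sink; max matching = max flow.
Augmenting path W1→J2 (+1); matched 1.
Augmenting path W2→J4 (+1); matched 2.
Augmenting path W3→J5 (+1); matched 3.
No augmenting path remains; maximum matching = 3.
König certificate: {W3, J2, J4} is a vertex cover of size 3 (every listed pair touches it), so no matching can be larger.

3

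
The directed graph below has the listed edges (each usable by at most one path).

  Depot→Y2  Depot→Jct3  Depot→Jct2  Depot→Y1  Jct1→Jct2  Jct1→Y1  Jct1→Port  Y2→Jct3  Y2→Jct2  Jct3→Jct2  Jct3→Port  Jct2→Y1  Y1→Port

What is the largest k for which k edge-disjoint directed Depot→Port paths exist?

Assign every edge capacity 1; by Menger, the answer equals the max flow.
Path Depot→Jct3→Port (+1); total 1.
Path Depot→Y1→Port (+1); total 2.
No residual Depot→Port path; max flow = 2.
Certifying cut of size 2: {Jct3→Port, Y1→Port}.

2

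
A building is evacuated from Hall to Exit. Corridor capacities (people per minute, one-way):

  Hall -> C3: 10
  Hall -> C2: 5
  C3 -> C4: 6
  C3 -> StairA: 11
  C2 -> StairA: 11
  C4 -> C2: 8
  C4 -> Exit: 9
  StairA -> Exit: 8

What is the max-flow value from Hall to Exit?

Augment Hall→C3→C4→Exit: bottleneck 6, flow now 6.
Augment Hall→C3→StairA→Exit: bottleneck 4, flow now 10.
Augment Hall→C2→StairA→Exit: bottleneck 4, flow now 14.
No augmenting path remains; maximum flow = 14.
In the residual graph, reachable from Hall: {Hall, C3, C2, StairA}.
Min-cut edges: C3→C4 (6), StairA→Exit (8); capacity 6 + 8 = 14.
This cut is saturated, so no flow can exceed 14.

14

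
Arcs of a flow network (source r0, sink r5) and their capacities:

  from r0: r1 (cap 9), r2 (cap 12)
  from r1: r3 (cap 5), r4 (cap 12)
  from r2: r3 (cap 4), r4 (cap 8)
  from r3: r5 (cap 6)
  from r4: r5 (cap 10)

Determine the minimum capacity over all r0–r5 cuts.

Augment r0→r1→r3→r5: bottleneck 5, flow now 5.
Augment r0→r1→r4→r5: bottleneck 4, flow now 9.
Augment r0→r2→r3→r5: bottleneck 1, flow now 10.
Augment r0→r2→r4→r5: bottleneck 6, flow now 16.
No augmenting path remains; maximum flow = 16.
By max-flow min-cut, the minimum cut capacity equals the max flow.
In the residual graph, reachable from r0: {r0, r1, r2, r3, r4}.
Min-cut edges: r3→r5 (6), r4→r5 (10); capacity 6 + 10 = 16.

16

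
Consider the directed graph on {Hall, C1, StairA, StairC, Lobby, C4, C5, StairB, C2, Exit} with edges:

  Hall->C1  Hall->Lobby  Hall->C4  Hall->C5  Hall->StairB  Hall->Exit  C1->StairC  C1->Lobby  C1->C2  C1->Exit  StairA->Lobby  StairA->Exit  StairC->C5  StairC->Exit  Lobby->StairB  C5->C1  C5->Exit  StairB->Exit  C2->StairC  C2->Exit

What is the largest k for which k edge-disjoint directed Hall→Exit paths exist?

4

Assign every edge capacity 1; by Menger, the answer equals the max flow.
Path Hall→Exit (+1); total 1.
Path Hall→C1→Exit (+1); total 2.
Path Hall→C5→Exit (+1); total 3.
Path Hall→StairB→Exit (+1); total 4.
No residual Hall→Exit path; max flow = 4.
Certifying cut of size 4: {Hall→C1, Hall→C5, Hall→Exit, StairB→Exit}.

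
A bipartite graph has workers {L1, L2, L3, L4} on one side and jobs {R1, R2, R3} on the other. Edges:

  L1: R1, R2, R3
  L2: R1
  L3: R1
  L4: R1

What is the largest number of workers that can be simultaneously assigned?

2

Unit-capacity flow: source→left, listed edges, right→sink; max matching = max flow.
Augmenting path L1→R1 (+1); matched 1.
Augmenting path L2→R1→L1→R2 (+1); matched 2.
No augmenting path remains; maximum matching = 2.
König certificate: {L1, R1} is a vertex cover of size 2 (every listed pair touches it), so no matching can be larger.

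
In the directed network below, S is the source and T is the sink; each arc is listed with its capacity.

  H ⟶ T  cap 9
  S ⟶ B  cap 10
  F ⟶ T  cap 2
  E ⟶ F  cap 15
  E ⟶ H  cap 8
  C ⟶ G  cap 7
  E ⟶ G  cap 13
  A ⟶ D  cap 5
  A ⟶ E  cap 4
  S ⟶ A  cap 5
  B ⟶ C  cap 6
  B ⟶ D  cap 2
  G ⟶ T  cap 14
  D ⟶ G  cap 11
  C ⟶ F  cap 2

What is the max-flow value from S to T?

Augment S→A→D→G→T: bottleneck 5, flow now 5.
Augment S→B→C→F→T: bottleneck 2, flow now 7.
Augment S→B→C→G→T: bottleneck 4, flow now 11.
Augment S→B→D→G→T: bottleneck 2, flow now 13.
No augmenting path remains; maximum flow = 13.
In the residual graph, reachable from S: {S, B}.
Min-cut edges: S→A (5), B→C (6), B→D (2); capacity 5 + 6 + 2 = 13.
This cut is saturated, so no flow can exceed 13.

13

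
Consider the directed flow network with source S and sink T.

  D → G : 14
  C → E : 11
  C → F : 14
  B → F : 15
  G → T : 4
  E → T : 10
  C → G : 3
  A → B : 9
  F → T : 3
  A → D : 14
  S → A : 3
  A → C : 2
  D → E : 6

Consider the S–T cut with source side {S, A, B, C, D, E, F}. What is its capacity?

Edges leaving {S, A, B, C, D, E, F}: C→G (3), D→G (14), E→T (10), F→T (3).
Cut capacity = 3 + 14 + 10 + 3 = 30.

30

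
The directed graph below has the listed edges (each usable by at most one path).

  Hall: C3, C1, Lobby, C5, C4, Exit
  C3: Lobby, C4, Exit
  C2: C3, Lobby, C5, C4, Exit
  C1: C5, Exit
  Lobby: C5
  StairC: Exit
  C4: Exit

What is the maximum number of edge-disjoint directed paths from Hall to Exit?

Assign every edge capacity 1; by Menger, the answer equals the max flow.
Path Hall→Exit (+1); total 1.
Path Hall→C3→Exit (+1); total 2.
Path Hall→C1→Exit (+1); total 3.
Path Hall→C4→Exit (+1); total 4.
No residual Hall→Exit path; max flow = 4.
Certifying cut of size 4: {Hall→C1, Hall→C3, Hall→C4, Hall→Exit}.

4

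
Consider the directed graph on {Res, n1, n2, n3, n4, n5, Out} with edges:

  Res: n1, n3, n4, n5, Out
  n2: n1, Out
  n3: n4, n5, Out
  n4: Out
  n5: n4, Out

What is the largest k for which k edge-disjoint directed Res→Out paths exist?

Assign every edge capacity 1; by Menger, the answer equals the max flow.
Path Res→Out (+1); total 1.
Path Res→n3→Out (+1); total 2.
Path Res→n4→Out (+1); total 3.
Path Res→n5→Out (+1); total 4.
No residual Res→Out path; max flow = 4.
Certifying cut of size 4: {Res→Out, Res→n3, Res→n4, Res→n5}.

4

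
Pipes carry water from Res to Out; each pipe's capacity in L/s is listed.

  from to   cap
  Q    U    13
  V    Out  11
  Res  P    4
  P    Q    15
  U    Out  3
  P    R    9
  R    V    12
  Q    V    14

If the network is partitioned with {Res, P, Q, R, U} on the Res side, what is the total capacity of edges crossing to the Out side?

Edges leaving {Res, P, Q, R, U}: Q→V (14), R→V (12), U→Out (3).
Cut capacity = 14 + 12 + 3 = 29.

29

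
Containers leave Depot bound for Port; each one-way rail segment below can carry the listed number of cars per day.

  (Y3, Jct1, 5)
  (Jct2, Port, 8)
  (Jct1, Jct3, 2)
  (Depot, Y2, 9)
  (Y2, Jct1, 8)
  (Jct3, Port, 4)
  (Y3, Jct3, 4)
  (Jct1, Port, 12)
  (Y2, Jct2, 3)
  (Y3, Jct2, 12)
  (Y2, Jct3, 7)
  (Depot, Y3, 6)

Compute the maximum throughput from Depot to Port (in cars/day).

Augment Depot→Y3→Jct2→Port: bottleneck 6, flow now 6.
Augment Depot→Y2→Jct2→Port: bottleneck 2, flow now 8.
Augment Depot→Y2→Jct3→Port: bottleneck 4, flow now 12.
Augment Depot→Y2→Jct1→Port: bottleneck 3, flow now 15.
No augmenting path remains; maximum flow = 15.
In the residual graph, reachable from Depot: {Depot}.
Min-cut edges: Depot→Y3 (6), Depot→Y2 (9); capacity 6 + 9 = 15.
This cut is saturated, so no flow can exceed 15.

15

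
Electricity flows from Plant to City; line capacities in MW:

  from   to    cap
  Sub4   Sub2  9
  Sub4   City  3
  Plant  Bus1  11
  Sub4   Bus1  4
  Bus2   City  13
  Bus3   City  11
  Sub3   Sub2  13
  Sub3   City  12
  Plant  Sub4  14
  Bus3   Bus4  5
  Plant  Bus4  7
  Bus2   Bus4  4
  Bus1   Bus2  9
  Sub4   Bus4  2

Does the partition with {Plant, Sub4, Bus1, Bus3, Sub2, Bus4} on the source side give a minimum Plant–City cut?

Given cut capacity: 3 + 9 + 11 = 23.
Augment Plant→Sub4→City: bottleneck 3, flow now 3.
Augment Plant→Bus1→Bus2→City: bottleneck 9, flow now 12.
No augmenting path remains; maximum flow = 12.
In the residual graph, reachable from Plant: {Plant, Sub4, Bus1, Sub2, Bus4}.
Min-cut edges: Sub4→City (3), Bus1→Bus2 (9); capacity 3 + 9 = 12.
Cut capacity 23 exceeds the max flow 12, so it is not minimum.

No — its capacity is 23, but the minimum cut has capacity 12.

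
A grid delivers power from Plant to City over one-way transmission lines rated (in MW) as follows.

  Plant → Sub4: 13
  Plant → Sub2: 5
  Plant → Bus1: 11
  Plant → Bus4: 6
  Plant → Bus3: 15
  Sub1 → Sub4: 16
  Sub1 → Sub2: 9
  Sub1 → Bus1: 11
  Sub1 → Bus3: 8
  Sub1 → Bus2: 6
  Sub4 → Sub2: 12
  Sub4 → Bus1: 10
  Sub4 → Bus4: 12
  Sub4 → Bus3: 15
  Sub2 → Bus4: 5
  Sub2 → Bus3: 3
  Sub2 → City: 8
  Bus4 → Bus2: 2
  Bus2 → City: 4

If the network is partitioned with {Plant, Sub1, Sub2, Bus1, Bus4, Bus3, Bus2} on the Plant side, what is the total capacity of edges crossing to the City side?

Edges leaving {Plant, Sub1, Sub2, Bus1, Bus4, Bus3, Bus2}: Plant→Sub4 (13), Sub1→Sub4 (16), Sub2→City (8), Bus2→City (4).
Cut capacity = 13 + 16 + 8 + 4 = 41.

41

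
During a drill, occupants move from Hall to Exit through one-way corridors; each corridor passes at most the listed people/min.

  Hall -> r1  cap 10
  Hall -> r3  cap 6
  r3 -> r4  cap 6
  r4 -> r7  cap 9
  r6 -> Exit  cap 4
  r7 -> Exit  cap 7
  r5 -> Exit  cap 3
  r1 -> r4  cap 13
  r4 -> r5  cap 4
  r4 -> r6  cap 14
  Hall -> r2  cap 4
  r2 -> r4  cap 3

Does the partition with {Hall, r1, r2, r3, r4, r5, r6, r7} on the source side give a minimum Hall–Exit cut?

Yes — it is a minimum cut (capacity 14).

Given cut capacity: 3 + 4 + 7 = 14.
Augment Hall→r1→r4→r5→Exit: bottleneck 3, flow now 3.
Augment Hall→r1→r4→r6→Exit: bottleneck 4, flow now 7.
Augment Hall→r1→r4→r7→Exit: bottleneck 3, flow now 10.
Augment Hall→r2→r4→r7→Exit: bottleneck 3, flow now 13.
Augment Hall→r3→r4→r7→Exit: bottleneck 1, flow now 14.
No augmenting path remains; maximum flow = 14.
Cut capacity 14 equals the max flow, so it is a minimum cut.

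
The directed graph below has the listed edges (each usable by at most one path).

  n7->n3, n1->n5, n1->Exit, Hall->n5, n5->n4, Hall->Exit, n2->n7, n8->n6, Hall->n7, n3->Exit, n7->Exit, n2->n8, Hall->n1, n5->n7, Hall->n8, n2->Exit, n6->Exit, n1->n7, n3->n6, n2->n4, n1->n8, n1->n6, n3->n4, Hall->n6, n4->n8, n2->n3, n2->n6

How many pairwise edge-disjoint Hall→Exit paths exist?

Assign every edge capacity 1; by Menger, the answer equals the max flow.
Path Hall→Exit (+1); total 1.
Path Hall→n1→Exit (+1); total 2.
Path Hall→n6→Exit (+1); total 3.
Path Hall→n7→Exit (+1); total 4.
Path Hall→n5→n7→n3→Exit (+1); total 5.
No residual Hall→Exit path; max flow = 5.
Certifying cut of size 5: {Hall→Exit, Hall→n1, Hall→n5, Hall→n7, n6→Exit}.

5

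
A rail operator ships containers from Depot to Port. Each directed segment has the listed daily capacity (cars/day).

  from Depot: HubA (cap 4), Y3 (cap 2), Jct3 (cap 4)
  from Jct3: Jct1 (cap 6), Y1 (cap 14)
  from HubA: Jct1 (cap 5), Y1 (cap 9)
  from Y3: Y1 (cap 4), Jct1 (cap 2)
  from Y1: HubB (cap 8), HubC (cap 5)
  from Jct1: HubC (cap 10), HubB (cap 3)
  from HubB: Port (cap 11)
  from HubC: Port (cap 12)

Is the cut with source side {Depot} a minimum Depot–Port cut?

Given cut capacity: 4 + 4 + 2 = 10.
Augment Depot→Jct3→Y1→HubB→Port: bottleneck 4, flow now 4.
Augment Depot→HubA→Y1→HubB→Port: bottleneck 4, flow now 8.
Augment Depot→Y3→Y1→HubC→Port: bottleneck 2, flow now 10.
No augmenting path remains; maximum flow = 10.
Cut capacity 10 equals the max flow, so it is a minimum cut.

Yes — it is a minimum cut (capacity 10).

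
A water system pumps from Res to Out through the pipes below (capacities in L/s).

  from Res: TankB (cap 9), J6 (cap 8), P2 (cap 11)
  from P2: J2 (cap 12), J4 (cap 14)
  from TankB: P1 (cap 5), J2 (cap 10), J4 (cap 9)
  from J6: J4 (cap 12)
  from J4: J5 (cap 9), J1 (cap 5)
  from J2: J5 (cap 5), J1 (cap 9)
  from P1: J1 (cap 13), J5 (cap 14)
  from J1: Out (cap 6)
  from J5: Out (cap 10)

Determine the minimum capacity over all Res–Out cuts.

16

Augment Res→P2→J4→J1→Out: bottleneck 5, flow now 5.
Augment Res→P2→J4→J5→Out: bottleneck 6, flow now 11.
Augment Res→TankB→J4→J5→Out: bottleneck 3, flow now 14.
Augment Res→TankB→J2→J1→Out: bottleneck 1, flow now 15.
Augment Res→TankB→J2→J5→Out: bottleneck 1, flow now 16.
No augmenting path remains; maximum flow = 16.
By max-flow min-cut, the minimum cut capacity equals the max flow.
In the residual graph, reachable from Res: {Res, P2, TankB, J6, J4, J2, P1, J1, J5}.
Min-cut edges: J1→Out (6), J5→Out (10); capacity 6 + 10 = 16.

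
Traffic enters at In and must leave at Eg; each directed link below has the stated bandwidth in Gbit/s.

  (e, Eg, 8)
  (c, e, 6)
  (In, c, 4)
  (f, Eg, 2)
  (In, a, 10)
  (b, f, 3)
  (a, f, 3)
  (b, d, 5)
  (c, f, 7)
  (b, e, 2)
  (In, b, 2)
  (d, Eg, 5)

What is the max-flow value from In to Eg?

8

Augment In→a→f→Eg: bottleneck 2, flow now 2.
Augment In→b→d→Eg: bottleneck 2, flow now 4.
Augment In→c→e→Eg: bottleneck 4, flow now 8.
No augmenting path remains; maximum flow = 8.
In the residual graph, reachable from In: {In, a, f}.
Min-cut edges: In→b (2), In→c (4), f→Eg (2); capacity 2 + 4 + 2 = 8.
This cut is saturated, so no flow can exceed 8.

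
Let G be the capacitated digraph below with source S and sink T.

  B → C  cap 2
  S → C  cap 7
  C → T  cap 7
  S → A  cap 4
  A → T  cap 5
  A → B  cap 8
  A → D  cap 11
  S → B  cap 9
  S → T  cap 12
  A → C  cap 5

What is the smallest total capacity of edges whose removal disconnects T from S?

23

Augment S→T: bottleneck 12, flow now 12.
Augment S→A→T: bottleneck 4, flow now 16.
Augment S→C→T: bottleneck 7, flow now 23.
No augmenting path remains; maximum flow = 23.
By max-flow min-cut, the minimum cut capacity equals the max flow.
In the residual graph, reachable from S: {S, B, C}.
Min-cut edges: S→A (4), S→T (12), C→T (7); capacity 4 + 12 + 7 = 23.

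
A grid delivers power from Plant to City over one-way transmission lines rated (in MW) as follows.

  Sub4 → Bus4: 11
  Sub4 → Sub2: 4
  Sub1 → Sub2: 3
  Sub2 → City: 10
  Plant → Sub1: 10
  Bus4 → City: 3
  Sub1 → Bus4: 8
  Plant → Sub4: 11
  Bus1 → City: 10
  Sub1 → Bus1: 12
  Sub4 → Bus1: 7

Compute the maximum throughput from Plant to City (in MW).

Augment Plant→Sub1→Bus1→City: bottleneck 10, flow now 10.
Augment Plant→Sub4→Sub2→City: bottleneck 4, flow now 14.
Augment Plant→Sub4→Bus4→City: bottleneck 3, flow now 17.
Augment Plant→Sub4→Bus1→Sub1→Sub2→City: bottleneck 3, flow now 20. (uses reverse residual edge)
No augmenting path remains; maximum flow = 20.
In the residual graph, reachable from Plant: {Plant, Sub1, Sub4, Bus1, Bus4}.
Min-cut edges: Sub1→Sub2 (3), Sub4→Sub2 (4), Bus1→City (10), Bus4→City (3); capacity 3 + 4 + 10 + 3 = 20.
This cut is saturated, so no flow can exceed 20.

20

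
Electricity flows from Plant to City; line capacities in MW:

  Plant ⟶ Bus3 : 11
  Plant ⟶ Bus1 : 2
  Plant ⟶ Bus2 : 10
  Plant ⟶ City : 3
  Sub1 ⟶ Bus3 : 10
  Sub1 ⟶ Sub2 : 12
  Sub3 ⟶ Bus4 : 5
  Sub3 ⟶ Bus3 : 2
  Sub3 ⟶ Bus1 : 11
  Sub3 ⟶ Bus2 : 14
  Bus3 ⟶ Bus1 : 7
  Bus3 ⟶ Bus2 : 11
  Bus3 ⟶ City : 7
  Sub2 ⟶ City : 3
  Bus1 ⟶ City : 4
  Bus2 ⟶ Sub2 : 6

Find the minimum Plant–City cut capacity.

17

Augment Plant→City: bottleneck 3, flow now 3.
Augment Plant→Bus3→City: bottleneck 7, flow now 10.
Augment Plant→Bus1→City: bottleneck 2, flow now 12.
Augment Plant→Bus3→Bus1→City: bottleneck 2, flow now 14.
Augment Plant→Bus2→Sub2→City: bottleneck 3, flow now 17.
No augmenting path remains; maximum flow = 17.
By max-flow min-cut, the minimum cut capacity equals the max flow.
In the residual graph, reachable from Plant: {Plant, Bus3, Sub2, Bus1, Bus2}.
Min-cut edges: Plant→City (3), Bus3→City (7), Sub2→City (3), Bus1→City (4); capacity 3 + 7 + 3 + 4 = 17.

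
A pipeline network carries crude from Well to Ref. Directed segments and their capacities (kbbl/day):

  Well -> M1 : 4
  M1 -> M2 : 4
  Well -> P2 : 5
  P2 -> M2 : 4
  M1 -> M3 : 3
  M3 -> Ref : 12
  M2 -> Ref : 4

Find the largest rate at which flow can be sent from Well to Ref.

Augment Well→M1→M3→Ref: bottleneck 3, flow now 3.
Augment Well→M1→M2→Ref: bottleneck 1, flow now 4.
Augment Well→P2→M2→Ref: bottleneck 3, flow now 7.
No augmenting path remains; maximum flow = 7.
In the residual graph, reachable from Well: {Well, M1, P2, M2}.
Min-cut edges: M1→M3 (3), M2→Ref (4); capacity 3 + 4 = 7.
This cut is saturated, so no flow can exceed 7.

7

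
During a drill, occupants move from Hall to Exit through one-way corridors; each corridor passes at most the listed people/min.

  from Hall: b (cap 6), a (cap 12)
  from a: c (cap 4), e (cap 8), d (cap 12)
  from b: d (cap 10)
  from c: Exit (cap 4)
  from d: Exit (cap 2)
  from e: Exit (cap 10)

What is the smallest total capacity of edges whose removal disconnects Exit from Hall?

14

Augment Hall→a→c→Exit: bottleneck 4, flow now 4.
Augment Hall→a→d→Exit: bottleneck 2, flow now 6.
Augment Hall→a→e→Exit: bottleneck 6, flow now 12.
Augment Hall→b→d→a→e→Exit: bottleneck 2, flow now 14. (uses reverse residual edge)
No augmenting path remains; maximum flow = 14.
By max-flow min-cut, the minimum cut capacity equals the max flow.
In the residual graph, reachable from Hall: {Hall, b, d}.
Min-cut edges: Hall→a (12), d→Exit (2); capacity 12 + 2 = 14.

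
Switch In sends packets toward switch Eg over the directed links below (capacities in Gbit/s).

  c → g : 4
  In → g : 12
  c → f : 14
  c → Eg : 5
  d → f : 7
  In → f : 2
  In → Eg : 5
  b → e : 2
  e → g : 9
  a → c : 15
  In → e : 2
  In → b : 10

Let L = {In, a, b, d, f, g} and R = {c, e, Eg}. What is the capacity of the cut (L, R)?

Edges leaving {In, a, b, d, f, g}: In→e (2), In→Eg (5), a→c (15), b→e (2).
Cut capacity = 2 + 5 + 15 + 2 = 24.

24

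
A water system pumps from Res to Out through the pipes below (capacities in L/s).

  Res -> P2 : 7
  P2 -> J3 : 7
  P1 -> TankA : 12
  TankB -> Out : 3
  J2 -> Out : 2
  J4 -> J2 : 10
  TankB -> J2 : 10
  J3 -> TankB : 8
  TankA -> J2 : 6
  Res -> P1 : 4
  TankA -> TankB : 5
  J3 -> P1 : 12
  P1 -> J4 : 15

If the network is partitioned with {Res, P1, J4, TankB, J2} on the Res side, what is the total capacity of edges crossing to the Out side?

Edges leaving {Res, P1, J4, TankB, J2}: Res→P2 (7), P1→TankA (12), TankB→Out (3), J2→Out (2).
Cut capacity = 7 + 12 + 3 + 2 = 24.

24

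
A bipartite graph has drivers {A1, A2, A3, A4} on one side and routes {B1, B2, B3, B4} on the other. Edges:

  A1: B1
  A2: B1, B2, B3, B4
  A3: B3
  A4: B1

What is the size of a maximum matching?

3

Unit-capacity flow: source→left, listed edges, right→sink; max matching = max flow.
Augmenting path A1→B1 (+1); matched 1.
Augmenting path A2→B2 (+1); matched 2.
Augmenting path A3→B3 (+1); matched 3.
No augmenting path remains; maximum matching = 3.
König certificate: {A2, A3, B1} is a vertex cover of size 3 (every listed pair touches it), so no matching can be larger.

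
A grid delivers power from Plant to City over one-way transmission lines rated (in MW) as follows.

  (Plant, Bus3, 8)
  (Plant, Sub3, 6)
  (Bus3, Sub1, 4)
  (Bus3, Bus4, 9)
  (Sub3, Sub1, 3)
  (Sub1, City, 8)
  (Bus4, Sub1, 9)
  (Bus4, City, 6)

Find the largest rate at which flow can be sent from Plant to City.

Augment Plant→Bus3→Sub1→City: bottleneck 4, flow now 4.
Augment Plant→Bus3→Bus4→City: bottleneck 4, flow now 8.
Augment Plant→Sub3→Sub1→City: bottleneck 3, flow now 11.
No augmenting path remains; maximum flow = 11.
In the residual graph, reachable from Plant: {Plant, Sub3}.
Min-cut edges: Plant→Bus3 (8), Sub3→Sub1 (3); capacity 8 + 3 = 11.
This cut is saturated, so no flow can exceed 11.

11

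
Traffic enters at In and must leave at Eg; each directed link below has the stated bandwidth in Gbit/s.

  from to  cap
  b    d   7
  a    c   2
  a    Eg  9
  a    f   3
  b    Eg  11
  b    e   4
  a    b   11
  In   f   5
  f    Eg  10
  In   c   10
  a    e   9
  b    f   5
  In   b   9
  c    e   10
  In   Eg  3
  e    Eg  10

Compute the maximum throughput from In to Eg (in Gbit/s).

Augment In→Eg: bottleneck 3, flow now 3.
Augment In→b→Eg: bottleneck 9, flow now 12.
Augment In→f→Eg: bottleneck 5, flow now 17.
Augment In→c→e→Eg: bottleneck 10, flow now 27.
No augmenting path remains; maximum flow = 27.
In the residual graph, reachable from In: {In}.
Min-cut edges: In→b (9), In→c (10), In→f (5), In→Eg (3); capacity 9 + 10 + 5 + 3 = 27.
This cut is saturated, so no flow can exceed 27.

27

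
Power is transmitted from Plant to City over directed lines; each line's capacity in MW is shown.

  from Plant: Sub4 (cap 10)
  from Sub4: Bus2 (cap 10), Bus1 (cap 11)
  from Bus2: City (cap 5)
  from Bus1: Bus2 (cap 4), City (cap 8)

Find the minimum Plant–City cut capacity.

Augment Plant→Sub4→Bus2→City: bottleneck 5, flow now 5.
Augment Plant→Sub4→Bus1→City: bottleneck 5, flow now 10.
No augmenting path remains; maximum flow = 10.
By max-flow min-cut, the minimum cut capacity equals the max flow.
In the residual graph, reachable from Plant: {Plant}.
Min-cut edges: Plant→Sub4 (10); capacity 10 = 10.

10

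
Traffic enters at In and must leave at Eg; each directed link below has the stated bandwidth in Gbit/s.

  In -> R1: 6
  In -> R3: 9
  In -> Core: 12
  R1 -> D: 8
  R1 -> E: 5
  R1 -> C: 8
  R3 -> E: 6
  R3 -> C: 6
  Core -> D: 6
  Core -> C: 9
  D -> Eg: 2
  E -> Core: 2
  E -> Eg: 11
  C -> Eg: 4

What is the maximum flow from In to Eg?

17

Augment In→R1→D→Eg: bottleneck 2, flow now 2.
Augment In→R1→E→Eg: bottleneck 4, flow now 6.
Augment In→R3→E→Eg: bottleneck 6, flow now 12.
Augment In→R3→C→Eg: bottleneck 3, flow now 15.
Augment In→Core→C→Eg: bottleneck 1, flow now 16.
Augment In→Core→D→R1→E→Eg: bottleneck 1, flow now 17. (uses reverse residual edge)
No augmenting path remains; maximum flow = 17.
In the residual graph, reachable from In: {In, R1, R3, Core, D, C}.
Min-cut edges: R1→E (5), R3→E (6), D→Eg (2), C→Eg (4); capacity 5 + 6 + 2 + 4 = 17.
This cut is saturated, so no flow can exceed 17.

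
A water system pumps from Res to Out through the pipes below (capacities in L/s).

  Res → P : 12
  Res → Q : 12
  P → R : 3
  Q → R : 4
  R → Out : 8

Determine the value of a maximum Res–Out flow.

7

Augment Res→P→R→Out: bottleneck 3, flow now 3.
Augment Res→Q→R→Out: bottleneck 4, flow now 7.
No augmenting path remains; maximum flow = 7.
In the residual graph, reachable from Res: {Res, P, Q}.
Min-cut edges: P→R (3), Q→R (4); capacity 3 + 4 = 7.
This cut is saturated, so no flow can exceed 7.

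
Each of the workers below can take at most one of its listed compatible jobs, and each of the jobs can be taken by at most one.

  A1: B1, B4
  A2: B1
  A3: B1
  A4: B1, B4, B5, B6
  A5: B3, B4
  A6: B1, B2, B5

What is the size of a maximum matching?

5

Unit-capacity flow: source→left, listed edges, right→sink; max matching = max flow.
Augmenting path A1→B1 (+1); matched 1.
Augmenting path A4→B4 (+1); matched 2.
Augmenting path A5→B3 (+1); matched 3.
Augmenting path A6→B2 (+1); matched 4.
Augmenting path A2→B1→A1→B4→A4→B5 (+1); matched 5.
No augmenting path remains; maximum matching = 5.
König certificate: {A1, A4, A5, A6, B1} is a vertex cover of size 5 (every listed pair touches it), so no matching can be larger.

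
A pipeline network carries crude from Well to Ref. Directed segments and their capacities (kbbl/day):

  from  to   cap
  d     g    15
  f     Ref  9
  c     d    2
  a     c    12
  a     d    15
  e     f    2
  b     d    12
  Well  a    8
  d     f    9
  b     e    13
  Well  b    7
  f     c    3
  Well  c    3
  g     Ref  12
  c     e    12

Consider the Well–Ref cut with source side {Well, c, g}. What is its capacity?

Edges leaving {Well, c, g}: Well→a (8), Well→b (7), c→d (2), c→e (12), g→Ref (12).
Cut capacity = 8 + 7 + 2 + 12 + 12 = 41.

41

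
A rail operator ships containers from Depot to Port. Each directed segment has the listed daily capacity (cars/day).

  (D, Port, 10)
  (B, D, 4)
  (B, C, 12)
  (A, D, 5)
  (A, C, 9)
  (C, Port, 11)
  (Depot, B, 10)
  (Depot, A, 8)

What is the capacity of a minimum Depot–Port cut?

18

Augment Depot→A→C→Port: bottleneck 8, flow now 8.
Augment Depot→B→C→Port: bottleneck 3, flow now 11.
Augment Depot→B→D→Port: bottleneck 4, flow now 15.
Augment Depot→B→C→A→D→Port: bottleneck 3, flow now 18. (uses reverse residual edge)
No augmenting path remains; maximum flow = 18.
By max-flow min-cut, the minimum cut capacity equals the max flow.
In the residual graph, reachable from Depot: {Depot}.
Min-cut edges: Depot→A (8), Depot→B (10); capacity 8 + 10 = 18.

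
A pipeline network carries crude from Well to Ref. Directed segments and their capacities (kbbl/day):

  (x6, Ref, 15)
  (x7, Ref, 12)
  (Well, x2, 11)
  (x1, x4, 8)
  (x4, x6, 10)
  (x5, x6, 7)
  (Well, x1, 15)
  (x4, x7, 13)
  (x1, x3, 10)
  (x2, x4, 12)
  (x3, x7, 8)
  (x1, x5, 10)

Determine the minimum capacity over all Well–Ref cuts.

Augment Well→x1→x3→x7→Ref: bottleneck 8, flow now 8.
Augment Well→x1→x4→x6→Ref: bottleneck 7, flow now 15.
Augment Well→x2→x4→x6→Ref: bottleneck 3, flow now 18.
Augment Well→x2→x4→x7→Ref: bottleneck 4, flow now 22.
Augment Well→x2→x4→x1→x5→x6→Ref: bottleneck 4, flow now 26. (uses reverse residual edge)
No augmenting path remains; maximum flow = 26.
By max-flow min-cut, the minimum cut capacity equals the max flow.
In the residual graph, reachable from Well: {Well}.
Min-cut edges: Well→x1 (15), Well→x2 (11); capacity 15 + 11 = 26.

26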